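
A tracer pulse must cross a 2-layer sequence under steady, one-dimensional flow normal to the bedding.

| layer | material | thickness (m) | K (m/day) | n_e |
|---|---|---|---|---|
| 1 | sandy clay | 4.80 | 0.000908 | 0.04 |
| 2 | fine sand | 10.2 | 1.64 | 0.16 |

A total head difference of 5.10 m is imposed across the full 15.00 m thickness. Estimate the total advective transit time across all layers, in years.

With flow normal to the layers, continuity requires the same specific discharge q through every layer.
Σ(b_i/K_i) = 4.80/0.000908 + 10.2/1.64 = 5293 d.
q = Δh / Σ(b_i/K_i) = 5.10 / 5293 = 0.0009636 m/day.
In each layer the seepage velocity is v_i = q/n_i, so the layer transit time is t_i = b_i·n_i / q:
  layer 1 (sandy clay): t_1 = 4.80 × 0.04 / 0.0009636 = 199.2 d
  layer 2 (fine sand): t_2 = 10.2 × 0.16 / 0.0009636 = 1694 d
Total t = Σ t_i = 1893 days = 5.182 years.

5.18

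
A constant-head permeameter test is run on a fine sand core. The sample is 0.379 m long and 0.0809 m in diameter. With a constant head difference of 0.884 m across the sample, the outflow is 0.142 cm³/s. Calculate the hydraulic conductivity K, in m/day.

Cross-sectional area A = π·(d/2)² = π × (0.0809/2)² = 0.005140 m².
Convert discharge: 0.142 cm³/s = 1.420e-07 m³/s.
Darcy's law rearranged: K = Q·L / (A·Δh) = 1.420e-07 × 0.379 / (0.005140 × 0.884) = 1.184e-05 m/s = 1.023 m/day.

1.02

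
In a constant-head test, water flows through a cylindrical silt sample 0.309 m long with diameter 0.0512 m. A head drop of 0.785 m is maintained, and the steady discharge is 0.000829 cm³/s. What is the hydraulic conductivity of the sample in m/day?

0.0137

Cross-sectional area A = π·(d/2)² = π × (0.0512/2)² = 0.002059 m².
Convert discharge: 0.000829 cm³/s = 8.290e-10 m³/s.
Darcy's law rearranged: K = Q·L / (A·Δh) = 8.290e-10 × 0.309 / (0.002059 × 0.785) = 1.585e-07 m/s = 0.01369 m/day.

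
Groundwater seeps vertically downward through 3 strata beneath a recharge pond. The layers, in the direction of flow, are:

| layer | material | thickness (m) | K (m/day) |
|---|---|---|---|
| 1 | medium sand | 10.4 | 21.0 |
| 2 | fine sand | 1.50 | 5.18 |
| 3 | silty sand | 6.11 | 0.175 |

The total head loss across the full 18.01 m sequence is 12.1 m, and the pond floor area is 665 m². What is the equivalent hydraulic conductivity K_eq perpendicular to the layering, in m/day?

Flow is perpendicular to layering, so the layers act in series and the equivalent K is the thickness-weighted harmonic mean.
Total thickness L = 10.4 + 1.50 + 6.11 = 18.01 m.
Σ(b_i/K_i) = 10.4/21.0 + 1.50/5.18 + 6.11/0.175 = 35.70 d.
K_eq = L / Σ(b_i/K_i) = 18.01 / 35.70 = 0.5045 m/day.

0.504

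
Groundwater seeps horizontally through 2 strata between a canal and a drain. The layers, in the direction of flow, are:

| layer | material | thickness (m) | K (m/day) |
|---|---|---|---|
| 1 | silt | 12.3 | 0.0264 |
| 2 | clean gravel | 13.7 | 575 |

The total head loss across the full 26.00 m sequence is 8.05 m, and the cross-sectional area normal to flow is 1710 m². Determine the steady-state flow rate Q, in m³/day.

Flow is perpendicular to layering, so the layers act in series and the equivalent K is the thickness-weighted harmonic mean.
Total thickness L = 12.3 + 13.7 = 26.00 m.
Σ(b_i/K_i) = 12.3/0.0264 + 13.7/575 = 465.9 d.
K_eq = L / Σ(b_i/K_i) = 26.00 / 465.9 = 0.05580 m/day.
Q = K_eq · A · (Δh/L) = 0.05580 × 1710 × (8.05/26.00) = 29.54 m³/day.

29.5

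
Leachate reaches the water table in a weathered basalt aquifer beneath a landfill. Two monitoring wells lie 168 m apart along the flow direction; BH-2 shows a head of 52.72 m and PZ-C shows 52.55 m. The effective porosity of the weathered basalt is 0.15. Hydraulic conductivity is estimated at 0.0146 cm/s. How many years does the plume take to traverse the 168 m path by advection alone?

Convert K: 0.0146 cm/s × 864 = 12.61 m/day.
Hydraulic gradient i = (52.72 − 52.55) / 168 = 0.17 / 168 = 0.001012.
Darcy flux q = K · i = 12.61 × 0.001012 = 0.01276 m/day.
Seepage velocity v = q / n_e = 0.01276 / 0.15 = 0.08510 m/day.
Travel time t = L / v = 168 / 0.08510 = 1974 days = 5.405 years.

5.41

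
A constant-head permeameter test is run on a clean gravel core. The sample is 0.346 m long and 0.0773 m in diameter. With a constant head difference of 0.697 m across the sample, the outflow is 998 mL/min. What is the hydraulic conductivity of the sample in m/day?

Cross-sectional area A = π·(d/2)² = π × (0.0773/2)² = 0.004693 m².
Convert discharge: 998 mL/min = 1.663e-05 m³/s.
Darcy's law rearranged: K = Q·L / (A·Δh) = 1.663e-05 × 0.346 / (0.004693 × 0.697) = 0.001759 m/s = 152.0 m/day.

152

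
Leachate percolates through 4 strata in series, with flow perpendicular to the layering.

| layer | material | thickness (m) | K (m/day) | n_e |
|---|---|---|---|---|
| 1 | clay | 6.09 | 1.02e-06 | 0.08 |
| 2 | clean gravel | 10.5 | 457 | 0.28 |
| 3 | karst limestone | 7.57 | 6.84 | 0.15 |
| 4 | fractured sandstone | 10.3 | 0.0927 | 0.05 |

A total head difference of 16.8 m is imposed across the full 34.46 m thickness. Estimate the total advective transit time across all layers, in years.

4940

With flow normal to the layers, continuity requires the same specific discharge q through every layer.
Σ(b_i/K_i) = 6.09/1.02e-06 + 10.5/457 + 7.57/6.84 + 10.3/0.0927 = 5.971e+06 d.
q = Δh / Σ(b_i/K_i) = 16.8 / 5.971e+06 = 2.814e-06 m/day.
In each layer the seepage velocity is v_i = q/n_i, so the layer transit time is t_i = b_i·n_i / q:
  layer 1 (clay): t_1 = 6.09 × 0.08 / 2.814e-06 = 1.732e+05 d
  layer 2 (clean gravel): t_2 = 10.5 × 0.28 / 2.814e-06 = 1.045e+06 d
  layer 3 (karst limestone): t_3 = 7.57 × 0.15 / 2.814e-06 = 4.036e+05 d
  layer 4 (fractured sandstone): t_4 = 10.3 × 0.05 / 2.814e-06 = 1.830e+05 d
Total t = Σ t_i = 1.805e+06 days = 4941 years.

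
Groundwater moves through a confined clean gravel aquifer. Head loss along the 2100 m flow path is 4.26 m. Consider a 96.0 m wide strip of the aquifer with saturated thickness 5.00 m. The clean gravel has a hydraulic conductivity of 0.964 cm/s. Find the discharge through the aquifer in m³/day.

811

Convert K: 0.964 cm/s × 864 = 832.9 m/day.
Cross-sectional area A = 96.0 × 5.00 = 480.0 m².
Hydraulic gradient i = Δh / L = 4.26 / 2100 = 0.002029.
Darcy's law: Q = K · A · i = 832.9 × 480.0 × 0.002029 = 811.0 m³/day.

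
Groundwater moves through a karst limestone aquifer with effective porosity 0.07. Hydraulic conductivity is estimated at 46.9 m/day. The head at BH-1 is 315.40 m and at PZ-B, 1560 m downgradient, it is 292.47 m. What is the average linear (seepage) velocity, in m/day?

9.85

Hydraulic gradient i = (315.40 − 292.47) / 1560 = 22.93 / 1560 = 0.01470.
Darcy flux q = K · i = 46.90 × 0.01470 = 0.6894 m/day.
Seepage velocity v = q / n_e = 0.6894 / 0.07 = 9.848 m/day.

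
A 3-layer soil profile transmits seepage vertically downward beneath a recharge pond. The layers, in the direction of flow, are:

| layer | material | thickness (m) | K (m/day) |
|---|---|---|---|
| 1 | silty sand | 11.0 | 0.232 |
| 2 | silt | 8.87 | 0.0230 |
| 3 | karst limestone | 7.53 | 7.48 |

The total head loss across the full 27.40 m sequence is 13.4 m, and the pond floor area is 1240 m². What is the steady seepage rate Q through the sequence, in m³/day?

Flow is perpendicular to layering, so the layers act in series and the equivalent K is the thickness-weighted harmonic mean.
Total thickness L = 11.0 + 8.87 + 7.53 = 27.40 m.
Σ(b_i/K_i) = 11.0/0.232 + 8.87/0.0230 + 7.53/7.48 = 434.1 d.
K_eq = L / Σ(b_i/K_i) = 27.40 / 434.1 = 0.06312 m/day.
Q = K_eq · A · (Δh/L) = 0.06312 × 1240 × (13.4/27.40) = 38.28 m³/day.

38.3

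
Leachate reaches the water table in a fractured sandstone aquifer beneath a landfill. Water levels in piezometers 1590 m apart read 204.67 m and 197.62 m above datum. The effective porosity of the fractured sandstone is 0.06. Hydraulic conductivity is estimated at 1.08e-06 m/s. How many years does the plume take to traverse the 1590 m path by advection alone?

631

Convert K: 1.08e-06 m/s × 86400 = 0.09331 m/day.
Hydraulic gradient i = (204.67 − 197.62) / 1590 = 7.05 / 1590 = 0.004434.
Darcy flux q = K · i = 0.09331 × 0.004434 = 0.0004137 m/day.
Seepage velocity v = q / n_e = 0.0004137 / 0.06 = 0.006896 m/day.
Travel time t = L / v = 1590 / 0.006896 = 2.306e+05 days = 631.3 years.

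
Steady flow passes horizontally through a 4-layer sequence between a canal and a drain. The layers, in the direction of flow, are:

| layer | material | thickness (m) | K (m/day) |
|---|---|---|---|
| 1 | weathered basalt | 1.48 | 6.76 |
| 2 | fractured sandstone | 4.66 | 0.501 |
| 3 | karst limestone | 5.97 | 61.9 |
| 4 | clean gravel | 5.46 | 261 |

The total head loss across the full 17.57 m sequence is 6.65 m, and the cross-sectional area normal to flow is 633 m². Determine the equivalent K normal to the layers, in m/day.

Flow is perpendicular to layering, so the layers act in series and the equivalent K is the thickness-weighted harmonic mean.
Total thickness L = 1.48 + 4.66 + 5.97 + 5.46 = 17.57 m.
Σ(b_i/K_i) = 1.48/6.76 + 4.66/0.501 + 5.97/61.9 + 5.46/261 = 9.638 d.
K_eq = L / Σ(b_i/K_i) = 17.57 / 9.638 = 1.823 m/day.

1.82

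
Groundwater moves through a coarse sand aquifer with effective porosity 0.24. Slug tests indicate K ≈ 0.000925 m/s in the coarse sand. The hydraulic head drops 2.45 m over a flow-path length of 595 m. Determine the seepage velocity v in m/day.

Convert K: 0.000925 m/s × 86400 = 79.92 m/day.
Hydraulic gradient i = Δh / L = 2.45 / 595 = 0.004118.
Darcy flux q = K · i = 79.92 × 0.004118 = 0.3291 m/day.
Seepage velocity v = q / n_e = 0.3291 / 0.24 = 1.371 m/day.

1.37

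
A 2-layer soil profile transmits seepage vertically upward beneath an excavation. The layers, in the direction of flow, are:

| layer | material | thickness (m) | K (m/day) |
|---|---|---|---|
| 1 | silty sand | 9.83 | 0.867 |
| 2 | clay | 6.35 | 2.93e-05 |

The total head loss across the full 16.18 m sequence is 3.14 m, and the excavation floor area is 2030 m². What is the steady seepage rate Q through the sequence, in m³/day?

Flow is perpendicular to layering, so the layers act in series and the equivalent K is the thickness-weighted harmonic mean.
Total thickness L = 9.83 + 6.35 = 16.18 m.
Σ(b_i/K_i) = 9.83/0.867 + 6.35/2.93e-05 = 2.167e+05 d.
K_eq = L / Σ(b_i/K_i) = 16.18 / 2.167e+05 = 7.465e-05 m/day.
Q = K_eq · A · (Δh/L) = 7.465e-05 × 2030 × (3.14/16.18) = 0.02941 m³/day.

0.0294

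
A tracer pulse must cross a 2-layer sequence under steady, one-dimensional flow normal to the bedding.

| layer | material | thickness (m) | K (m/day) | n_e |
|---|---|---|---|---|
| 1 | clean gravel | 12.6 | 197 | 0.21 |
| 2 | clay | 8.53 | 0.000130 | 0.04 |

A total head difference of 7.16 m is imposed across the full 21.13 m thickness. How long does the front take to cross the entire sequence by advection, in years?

With flow normal to the layers, continuity requires the same specific discharge q through every layer.
Σ(b_i/K_i) = 12.6/197 + 8.53/0.000130 = 65615 d.
q = Δh / Σ(b_i/K_i) = 7.16 / 65615 = 0.0001091 m/day.
In each layer the seepage velocity is v_i = q/n_i, so the layer transit time is t_i = b_i·n_i / q:
  layer 1 (clean gravel): t_1 = 12.6 × 0.21 / 0.0001091 = 24248 d
  layer 2 (clay): t_2 = 8.53 × 0.04 / 0.0001091 = 3127 d
Total t = Σ t_i = 27375 days = 74.95 years.

74.9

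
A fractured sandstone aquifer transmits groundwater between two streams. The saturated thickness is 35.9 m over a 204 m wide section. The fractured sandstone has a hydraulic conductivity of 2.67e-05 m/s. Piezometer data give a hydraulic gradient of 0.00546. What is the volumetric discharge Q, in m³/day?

92.2

Convert K: 2.67e-05 m/s × 86400 = 2.307 m/day.
Cross-sectional area A = 204 × 35.9 = 7324 m².
Hydraulic gradient i = 0.00546.
Darcy's law: Q = K · A · i = 2.307 × 7324 × 0.005460 = 92.24 m³/day.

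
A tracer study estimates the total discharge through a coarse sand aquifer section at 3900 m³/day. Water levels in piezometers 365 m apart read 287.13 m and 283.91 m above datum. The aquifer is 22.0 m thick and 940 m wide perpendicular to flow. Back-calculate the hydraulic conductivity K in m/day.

21.4

Cross-sectional area A = 940 × 22.0 = 20680 m².
Hydraulic gradient i = (287.13 − 283.91) / 365 = 3.22 / 365 = 0.008822.
From Q = K·A·i, K = Q / (A·i) = 3900 / (20680 × 0.008822) = 21.38 m/day.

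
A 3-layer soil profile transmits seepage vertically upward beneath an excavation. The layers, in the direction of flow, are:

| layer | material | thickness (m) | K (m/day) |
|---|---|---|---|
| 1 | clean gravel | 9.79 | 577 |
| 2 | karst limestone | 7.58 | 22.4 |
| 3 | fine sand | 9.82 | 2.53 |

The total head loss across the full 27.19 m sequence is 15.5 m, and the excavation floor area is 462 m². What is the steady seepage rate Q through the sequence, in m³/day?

Flow is perpendicular to layering, so the layers act in series and the equivalent K is the thickness-weighted harmonic mean.
Total thickness L = 9.79 + 7.58 + 9.82 = 27.19 m.
Σ(b_i/K_i) = 9.79/577 + 7.58/22.4 + 9.82/2.53 = 4.237 d.
K_eq = L / Σ(b_i/K_i) = 27.19 / 4.237 = 6.418 m/day.
Q = K_eq · A · (Δh/L) = 6.418 × 462 × (15.5/27.19) = 1690 m³/day.

1690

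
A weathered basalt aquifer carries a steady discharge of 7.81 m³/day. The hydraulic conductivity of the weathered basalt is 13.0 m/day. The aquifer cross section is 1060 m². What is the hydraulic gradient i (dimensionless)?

0.000567

From Q = K·A·i, i = Q / (K·A) = 7.81 / (13.00 × 1060) = 0.0005668.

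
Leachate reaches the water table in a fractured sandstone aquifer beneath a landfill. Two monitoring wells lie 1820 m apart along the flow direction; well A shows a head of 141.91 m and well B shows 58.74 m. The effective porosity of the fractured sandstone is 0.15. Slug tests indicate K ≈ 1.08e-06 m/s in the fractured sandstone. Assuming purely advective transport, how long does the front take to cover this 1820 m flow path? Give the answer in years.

Convert K: 1.08e-06 m/s × 86400 = 0.09331 m/day.
Hydraulic gradient i = (141.91 − 58.74) / 1820 = 83.17 / 1820 = 0.04570.
Darcy flux q = K · i = 0.09331 × 0.04570 = 0.004264 m/day.
Seepage velocity v = q / n_e = 0.004264 / 0.15 = 0.02843 m/day.
Travel time t = L / v = 1820 / 0.02843 = 64022 days = 175.3 years.

175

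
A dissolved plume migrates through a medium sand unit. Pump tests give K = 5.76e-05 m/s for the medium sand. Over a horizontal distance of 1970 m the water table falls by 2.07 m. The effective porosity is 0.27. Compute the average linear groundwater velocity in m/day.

0.0194

Convert K: 5.76e-05 m/s × 86400 = 4.977 m/day.
Hydraulic gradient i = Δh / L = 2.07 / 1970 = 0.001051.
Darcy flux q = K · i = 4.977 × 0.001051 = 0.005229 m/day.
Seepage velocity v = q / n_e = 0.005229 / 0.27 = 0.01937 m/day.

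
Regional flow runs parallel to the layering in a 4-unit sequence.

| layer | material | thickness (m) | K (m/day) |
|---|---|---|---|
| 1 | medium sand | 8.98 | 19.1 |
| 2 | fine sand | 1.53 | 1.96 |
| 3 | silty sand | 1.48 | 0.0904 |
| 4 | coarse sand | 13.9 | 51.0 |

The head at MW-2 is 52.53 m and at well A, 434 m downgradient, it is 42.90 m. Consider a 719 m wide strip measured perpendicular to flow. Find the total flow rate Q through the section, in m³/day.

14100

Flow is parallel to layering, so each bed carries its own Darcy discharge and the transmissivities add.
Σ(K_i·b_i) = 19.1×8.98 + 1.96×1.53 + 0.0904×1.48 + 51.0×13.9 = 883.6 m²/day.
Hydraulic gradient i = (52.53 − 42.90) / 434 = 9.63 / 434 = 0.02219.
Q = Σ(K_i·b_i) · W · i = 883.6 × 719 × 0.02219 = 14096 m³/day.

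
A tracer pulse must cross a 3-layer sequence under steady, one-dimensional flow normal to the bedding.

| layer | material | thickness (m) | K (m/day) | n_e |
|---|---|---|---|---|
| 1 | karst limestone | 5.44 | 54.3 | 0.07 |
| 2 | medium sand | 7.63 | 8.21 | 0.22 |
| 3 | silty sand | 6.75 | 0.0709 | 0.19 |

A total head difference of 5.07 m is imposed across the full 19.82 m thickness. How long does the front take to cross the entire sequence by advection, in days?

63.4

With flow normal to the layers, continuity requires the same specific discharge q through every layer.
Σ(b_i/K_i) = 5.44/54.3 + 7.63/8.21 + 6.75/0.0709 = 96.23 d.
q = Δh / Σ(b_i/K_i) = 5.07 / 96.23 = 0.05268 m/day.
In each layer the seepage velocity is v_i = q/n_i, so the layer transit time is t_i = b_i·n_i / q:
  layer 1 (karst limestone): t_1 = 5.44 × 0.07 / 0.05268 = 7.228 d
  layer 2 (medium sand): t_2 = 7.63 × 0.22 / 0.05268 = 31.86 d
  layer 3 (silty sand): t_3 = 6.75 × 0.19 / 0.05268 = 24.34 d
Total t = Σ t_i = 63.43 days.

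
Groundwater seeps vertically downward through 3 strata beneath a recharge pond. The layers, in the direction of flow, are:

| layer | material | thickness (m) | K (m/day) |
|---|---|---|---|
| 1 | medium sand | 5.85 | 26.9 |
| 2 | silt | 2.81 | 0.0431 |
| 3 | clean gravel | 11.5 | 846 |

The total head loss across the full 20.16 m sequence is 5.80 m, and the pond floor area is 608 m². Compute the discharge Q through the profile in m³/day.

Flow is perpendicular to layering, so the layers act in series and the equivalent K is the thickness-weighted harmonic mean.
Total thickness L = 5.85 + 2.81 + 11.5 = 20.16 m.
Σ(b_i/K_i) = 5.85/26.9 + 2.81/0.0431 + 11.5/846 = 65.43 d.
K_eq = L / Σ(b_i/K_i) = 20.16 / 65.43 = 0.3081 m/day.
Q = K_eq · A · (Δh/L) = 0.3081 × 608 × (5.80/20.16) = 53.90 m³/day.

53.9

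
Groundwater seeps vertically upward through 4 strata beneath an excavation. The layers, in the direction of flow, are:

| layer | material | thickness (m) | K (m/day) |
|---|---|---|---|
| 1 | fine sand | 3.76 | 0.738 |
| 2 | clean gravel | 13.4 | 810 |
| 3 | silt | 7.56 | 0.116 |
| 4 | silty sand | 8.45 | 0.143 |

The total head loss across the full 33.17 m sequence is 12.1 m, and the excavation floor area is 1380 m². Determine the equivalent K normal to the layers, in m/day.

Flow is perpendicular to layering, so the layers act in series and the equivalent K is the thickness-weighted harmonic mean.
Total thickness L = 3.76 + 13.4 + 7.56 + 8.45 = 33.17 m.
Σ(b_i/K_i) = 3.76/0.738 + 13.4/810 + 7.56/0.116 + 8.45/0.143 = 129.4 d.
K_eq = L / Σ(b_i/K_i) = 33.17 / 129.4 = 0.2564 m/day.

0.256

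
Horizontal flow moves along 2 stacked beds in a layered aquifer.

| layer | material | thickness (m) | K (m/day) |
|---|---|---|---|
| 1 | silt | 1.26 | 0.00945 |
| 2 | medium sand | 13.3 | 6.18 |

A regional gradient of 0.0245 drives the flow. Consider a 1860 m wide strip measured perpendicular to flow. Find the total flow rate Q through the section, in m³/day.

3750

Flow is parallel to layering, so each bed carries its own Darcy discharge and the transmissivities add.
Σ(K_i·b_i) = 0.00945×1.26 + 6.18×13.3 = 82.21 m²/day.
Hydraulic gradient i = 0.0245.
Q = Σ(K_i·b_i) · W · i = 82.21 × 1860 × 0.02450 = 3746 m³/day.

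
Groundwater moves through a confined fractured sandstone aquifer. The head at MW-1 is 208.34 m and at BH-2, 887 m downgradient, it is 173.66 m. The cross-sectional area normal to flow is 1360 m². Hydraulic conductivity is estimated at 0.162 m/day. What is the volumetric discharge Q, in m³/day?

Hydraulic gradient i = (208.34 − 173.66) / 887 = 34.68 / 887 = 0.03910.
Darcy's law: Q = K · A · i = 0.1620 × 1360 × 0.03910 = 8.614 m³/day.

8.61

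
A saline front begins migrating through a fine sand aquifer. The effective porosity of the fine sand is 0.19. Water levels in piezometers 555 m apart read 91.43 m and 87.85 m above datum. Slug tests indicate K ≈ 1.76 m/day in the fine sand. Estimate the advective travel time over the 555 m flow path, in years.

25.4

Hydraulic gradient i = (91.43 − 87.85) / 555 = 3.58 / 555 = 0.006450.
Darcy flux q = K · i = 1.760 × 0.006450 = 0.01135 m/day.
Seepage velocity v = q / n_e = 0.01135 / 0.19 = 0.05975 m/day.
Travel time t = L / v = 555 / 0.05975 = 9288 days = 25.43 years.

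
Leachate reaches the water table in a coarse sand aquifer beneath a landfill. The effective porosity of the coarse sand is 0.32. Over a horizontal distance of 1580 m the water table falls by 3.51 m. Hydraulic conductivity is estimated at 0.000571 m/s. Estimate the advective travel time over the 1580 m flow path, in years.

Convert K: 0.000571 m/s × 86400 = 49.33 m/day.
Hydraulic gradient i = Δh / L = 3.51 / 1580 = 0.002222.
Darcy flux q = K · i = 49.33 × 0.002222 = 0.1096 m/day.
Seepage velocity v = q / n_e = 0.1096 / 0.32 = 0.3425 m/day.
Travel time t = L / v = 1580 / 0.3425 = 4613 days = 12.63 years.

12.6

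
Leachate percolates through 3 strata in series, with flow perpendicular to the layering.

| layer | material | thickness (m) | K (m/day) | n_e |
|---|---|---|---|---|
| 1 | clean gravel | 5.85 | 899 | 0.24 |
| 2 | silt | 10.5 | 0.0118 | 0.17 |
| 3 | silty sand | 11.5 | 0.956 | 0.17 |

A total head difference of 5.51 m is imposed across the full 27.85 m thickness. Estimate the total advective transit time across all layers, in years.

2.31

With flow normal to the layers, continuity requires the same specific discharge q through every layer.
Σ(b_i/K_i) = 5.85/899 + 10.5/0.0118 + 11.5/0.956 = 901.9 d.
q = Δh / Σ(b_i/K_i) = 5.51 / 901.9 = 0.006110 m/day.
In each layer the seepage velocity is v_i = q/n_i, so the layer transit time is t_i = b_i·n_i / q:
  layer 1 (clean gravel): t_1 = 5.85 × 0.24 / 0.006110 = 229.8 d
  layer 2 (silt): t_2 = 10.5 × 0.17 / 0.006110 = 292.2 d
  layer 3 (silty sand): t_3 = 11.5 × 0.17 / 0.006110 = 320.0 d
Total t = Σ t_i = 842.0 days = 2.305 years.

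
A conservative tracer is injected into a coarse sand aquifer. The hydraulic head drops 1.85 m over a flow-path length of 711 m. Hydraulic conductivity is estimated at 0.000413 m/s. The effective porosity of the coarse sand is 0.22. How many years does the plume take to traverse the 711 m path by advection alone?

Convert K: 0.000413 m/s × 86400 = 35.68 m/day.
Hydraulic gradient i = Δh / L = 1.85 / 711 = 0.002602.
Darcy flux q = K · i = 35.68 × 0.002602 = 0.09285 m/day.
Seepage velocity v = q / n_e = 0.09285 / 0.22 = 0.4220 m/day.
Travel time t = L / v = 711 / 0.4220 = 1685 days = 4.612 years.

4.61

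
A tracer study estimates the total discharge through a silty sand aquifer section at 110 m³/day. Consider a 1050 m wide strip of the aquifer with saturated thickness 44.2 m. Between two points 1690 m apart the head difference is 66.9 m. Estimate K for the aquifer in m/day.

0.0599

Cross-sectional area A = 1050 × 44.2 = 46410 m².
Hydraulic gradient i = Δh / L = 66.9 / 1690 = 0.03959.
From Q = K·A·i, K = Q / (A·i) = 110 / (46410 × 0.03959) = 0.05987 m/day.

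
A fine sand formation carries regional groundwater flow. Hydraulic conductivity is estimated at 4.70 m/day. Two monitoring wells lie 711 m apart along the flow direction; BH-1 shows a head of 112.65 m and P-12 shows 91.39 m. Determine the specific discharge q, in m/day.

0.141

Hydraulic gradient i = (112.65 − 91.39) / 711 = 21.26 / 711 = 0.02990.
Specific discharge q = K · i = 4.700 × 0.02990 = 0.1405 m/day.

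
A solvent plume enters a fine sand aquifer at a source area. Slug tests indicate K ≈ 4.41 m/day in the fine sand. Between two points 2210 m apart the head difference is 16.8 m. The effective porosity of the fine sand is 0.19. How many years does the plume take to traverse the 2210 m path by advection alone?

34.3

Hydraulic gradient i = Δh / L = 16.8 / 2210 = 0.007602.
Darcy flux q = K · i = 4.410 × 0.007602 = 0.03352 m/day.
Seepage velocity v = q / n_e = 0.03352 / 0.19 = 0.1764 m/day.
Travel time t = L / v = 2210 / 0.1764 = 12525 days = 34.29 years.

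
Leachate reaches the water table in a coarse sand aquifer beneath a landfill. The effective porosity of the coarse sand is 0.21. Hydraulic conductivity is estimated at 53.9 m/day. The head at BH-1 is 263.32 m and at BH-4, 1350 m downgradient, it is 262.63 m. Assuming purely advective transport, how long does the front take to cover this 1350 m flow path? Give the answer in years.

Hydraulic gradient i = (263.32 − 262.63) / 1350 = 0.69 / 1350 = 0.0005111.
Darcy flux q = K · i = 53.90 × 0.0005111 = 0.02755 m/day.
Seepage velocity v = q / n_e = 0.02755 / 0.21 = 0.1312 m/day.
Travel time t = L / v = 1350 / 0.1312 = 10291 days = 28.17 years.

28.2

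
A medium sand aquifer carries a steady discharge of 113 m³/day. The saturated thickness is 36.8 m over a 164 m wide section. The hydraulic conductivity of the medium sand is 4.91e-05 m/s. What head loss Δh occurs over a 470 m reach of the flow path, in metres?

Convert K: 4.91e-05 m/s × 86400 = 4.242 m/day.
Cross-sectional area A = 164 × 36.8 = 6035 m².
From Q = K·A·i, i = Q / (K·A) = 113 / (4.242 × 6035) = 0.004414.
Head loss Δh = i · L = 0.004414 × 470 = 2.074 m.

2.07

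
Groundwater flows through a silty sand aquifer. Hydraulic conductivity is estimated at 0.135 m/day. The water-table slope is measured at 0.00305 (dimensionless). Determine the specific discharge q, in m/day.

0.000412

Hydraulic gradient i = 0.00305.
Specific discharge q = K · i = 0.1350 × 0.003050 = 0.0004118 m/day.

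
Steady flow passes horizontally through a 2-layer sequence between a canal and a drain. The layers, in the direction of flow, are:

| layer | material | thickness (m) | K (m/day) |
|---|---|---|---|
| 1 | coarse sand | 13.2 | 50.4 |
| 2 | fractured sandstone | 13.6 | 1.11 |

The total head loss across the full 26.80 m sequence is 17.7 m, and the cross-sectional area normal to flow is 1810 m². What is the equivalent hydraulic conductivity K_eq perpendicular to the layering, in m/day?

2.14

Flow is perpendicular to layering, so the layers act in series and the equivalent K is the thickness-weighted harmonic mean.
Total thickness L = 13.2 + 13.6 = 26.80 m.
Σ(b_i/K_i) = 13.2/50.4 + 13.6/1.11 = 12.51 d.
K_eq = L / Σ(b_i/K_i) = 26.80 / 12.51 = 2.142 m/day.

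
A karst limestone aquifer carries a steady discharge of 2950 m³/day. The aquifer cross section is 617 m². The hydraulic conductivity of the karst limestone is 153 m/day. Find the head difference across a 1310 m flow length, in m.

40.9

From Q = K·A·i, i = Q / (K·A) = 2950 / (153.0 × 617.0) = 0.03125.
Head loss Δh = i · L = 0.03125 × 1310 = 40.94 m.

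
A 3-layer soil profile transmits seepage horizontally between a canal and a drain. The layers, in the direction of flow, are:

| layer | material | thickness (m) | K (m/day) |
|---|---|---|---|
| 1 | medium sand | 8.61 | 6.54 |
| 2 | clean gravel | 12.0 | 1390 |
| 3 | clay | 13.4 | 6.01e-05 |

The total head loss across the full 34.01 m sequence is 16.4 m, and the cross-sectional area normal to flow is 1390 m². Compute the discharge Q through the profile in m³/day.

Flow is perpendicular to layering, so the layers act in series and the equivalent K is the thickness-weighted harmonic mean.
Total thickness L = 8.61 + 12.0 + 13.4 = 34.01 m.
Σ(b_i/K_i) = 8.61/6.54 + 12.0/1390 + 13.4/6.01e-05 = 2.230e+05 d.
K_eq = L / Σ(b_i/K_i) = 34.01 / 2.230e+05 = 0.0001525 m/day.
Q = K_eq · A · (Δh/L) = 0.0001525 × 1390 × (16.4/34.01) = 0.1022 m³/day.

0.102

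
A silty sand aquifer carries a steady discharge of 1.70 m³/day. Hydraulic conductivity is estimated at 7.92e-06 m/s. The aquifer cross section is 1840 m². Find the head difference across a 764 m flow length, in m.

Convert K: 7.92e-06 m/s × 86400 = 0.6843 m/day.
From Q = K·A·i, i = Q / (K·A) = 1.70 / (0.6843 × 1840) = 0.001350.
Head loss Δh = i · L = 0.001350 × 764 = 1.032 m.

1.03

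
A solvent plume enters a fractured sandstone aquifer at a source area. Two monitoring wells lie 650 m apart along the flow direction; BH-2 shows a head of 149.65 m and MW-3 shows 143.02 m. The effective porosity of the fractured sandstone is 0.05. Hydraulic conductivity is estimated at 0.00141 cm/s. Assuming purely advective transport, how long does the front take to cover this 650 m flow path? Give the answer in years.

7.16

Convert K: 0.00141 cm/s × 864 = 1.218 m/day.
Hydraulic gradient i = (149.65 − 143.02) / 650 = 6.63 / 650 = 0.01020.
Darcy flux q = K · i = 1.218 × 0.01020 = 0.01243 m/day.
Seepage velocity v = q / n_e = 0.01243 / 0.05 = 0.2485 m/day.
Travel time t = L / v = 650 / 0.2485 = 2615 days = 7.161 years.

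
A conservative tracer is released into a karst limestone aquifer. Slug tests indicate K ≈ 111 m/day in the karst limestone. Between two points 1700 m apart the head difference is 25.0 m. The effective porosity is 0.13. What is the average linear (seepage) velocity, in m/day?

12.6

Hydraulic gradient i = Δh / L = 25.0 / 1700 = 0.01471.
Darcy flux q = K · i = 111.0 × 0.01471 = 1.632 m/day.
Seepage velocity v = q / n_e = 1.632 / 0.13 = 12.56 m/day.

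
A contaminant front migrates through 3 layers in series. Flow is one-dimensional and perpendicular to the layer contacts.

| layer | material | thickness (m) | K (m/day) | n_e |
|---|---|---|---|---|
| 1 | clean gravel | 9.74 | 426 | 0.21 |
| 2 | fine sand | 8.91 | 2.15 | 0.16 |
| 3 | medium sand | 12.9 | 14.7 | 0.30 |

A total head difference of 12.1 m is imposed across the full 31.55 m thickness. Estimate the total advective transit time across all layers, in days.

3.06

With flow normal to the layers, continuity requires the same specific discharge q through every layer.
Σ(b_i/K_i) = 9.74/426 + 8.91/2.15 + 12.9/14.7 = 5.045 d.
q = Δh / Σ(b_i/K_i) = 12.1 / 5.045 = 2.399 m/day.
In each layer the seepage velocity is v_i = q/n_i, so the layer transit time is t_i = b_i·n_i / q:
  layer 1 (clean gravel): t_1 = 9.74 × 0.21 / 2.399 = 0.8527 d
  layer 2 (fine sand): t_2 = 8.91 × 0.16 / 2.399 = 0.5943 d
  layer 3 (medium sand): t_3 = 12.9 × 0.30 / 2.399 = 1.613 d
Total t = Σ t_i = 3.061 days.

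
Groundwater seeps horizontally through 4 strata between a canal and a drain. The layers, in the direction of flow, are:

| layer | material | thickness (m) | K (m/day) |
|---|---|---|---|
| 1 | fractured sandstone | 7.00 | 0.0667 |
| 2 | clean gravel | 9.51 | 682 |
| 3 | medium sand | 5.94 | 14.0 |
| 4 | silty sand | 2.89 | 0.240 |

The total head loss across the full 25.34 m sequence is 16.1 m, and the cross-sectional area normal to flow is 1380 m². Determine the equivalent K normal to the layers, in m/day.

Flow is perpendicular to layering, so the layers act in series and the equivalent K is the thickness-weighted harmonic mean.
Total thickness L = 7.00 + 9.51 + 5.94 + 2.89 = 25.34 m.
Σ(b_i/K_i) = 7.00/0.0667 + 9.51/682 + 5.94/14.0 + 2.89/0.240 = 117.4 d.
K_eq = L / Σ(b_i/K_i) = 25.34 / 117.4 = 0.2158 m/day.

0.216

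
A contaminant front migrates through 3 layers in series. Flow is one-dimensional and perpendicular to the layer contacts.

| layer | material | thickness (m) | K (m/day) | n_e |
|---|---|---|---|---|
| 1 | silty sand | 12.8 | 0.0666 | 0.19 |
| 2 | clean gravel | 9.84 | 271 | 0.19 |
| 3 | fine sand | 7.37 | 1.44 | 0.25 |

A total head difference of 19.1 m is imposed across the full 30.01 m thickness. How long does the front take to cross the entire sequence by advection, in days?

With flow normal to the layers, continuity requires the same specific discharge q through every layer.
Σ(b_i/K_i) = 12.8/0.0666 + 9.84/271 + 7.37/1.44 = 197.3 d.
q = Δh / Σ(b_i/K_i) = 19.1 / 197.3 = 0.09678 m/day.
In each layer the seepage velocity is v_i = q/n_i, so the layer transit time is t_i = b_i·n_i / q:
  layer 1 (silty sand): t_1 = 12.8 × 0.19 / 0.09678 = 25.13 d
  layer 2 (clean gravel): t_2 = 9.84 × 0.19 / 0.09678 = 19.32 d
  layer 3 (fine sand): t_3 = 7.37 × 0.25 / 0.09678 = 19.04 d
Total t = Σ t_i = 63.48 days.

63.5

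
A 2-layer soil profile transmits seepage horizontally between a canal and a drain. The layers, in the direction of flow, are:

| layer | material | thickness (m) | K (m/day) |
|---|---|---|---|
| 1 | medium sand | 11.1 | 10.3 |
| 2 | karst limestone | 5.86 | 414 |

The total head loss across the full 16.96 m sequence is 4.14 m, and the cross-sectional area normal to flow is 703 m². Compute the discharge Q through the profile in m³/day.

2670

Flow is perpendicular to layering, so the layers act in series and the equivalent K is the thickness-weighted harmonic mean.
Total thickness L = 11.1 + 5.86 = 16.96 m.
Σ(b_i/K_i) = 11.1/10.3 + 5.86/414 = 1.092 d.
K_eq = L / Σ(b_i/K_i) = 16.96 / 1.092 = 15.53 m/day.
Q = K_eq · A · (Δh/L) = 15.53 × 703 × (4.14/16.96) = 2666 m³/day.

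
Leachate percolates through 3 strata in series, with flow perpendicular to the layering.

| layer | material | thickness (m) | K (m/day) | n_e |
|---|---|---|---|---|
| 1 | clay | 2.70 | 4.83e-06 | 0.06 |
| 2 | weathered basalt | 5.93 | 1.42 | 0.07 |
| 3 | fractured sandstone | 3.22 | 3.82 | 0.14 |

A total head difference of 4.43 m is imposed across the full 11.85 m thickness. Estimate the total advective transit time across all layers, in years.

355

With flow normal to the layers, continuity requires the same specific discharge q through every layer.
Σ(b_i/K_i) = 2.70/4.83e-06 + 5.93/1.42 + 3.22/3.82 = 5.590e+05 d.
q = Δh / Σ(b_i/K_i) = 4.43 / 5.590e+05 = 7.925e-06 m/day.
In each layer the seepage velocity is v_i = q/n_i, so the layer transit time is t_i = b_i·n_i / q:
  layer 1 (clay): t_1 = 2.70 × 0.06 / 7.925e-06 = 20442 d
  layer 2 (weathered basalt): t_2 = 5.93 × 0.07 / 7.925e-06 = 52380 d
  layer 3 (fractured sandstone): t_3 = 3.22 × 0.14 / 7.925e-06 = 56885 d
Total t = Σ t_i = 1.297e+05 days = 355.1 years.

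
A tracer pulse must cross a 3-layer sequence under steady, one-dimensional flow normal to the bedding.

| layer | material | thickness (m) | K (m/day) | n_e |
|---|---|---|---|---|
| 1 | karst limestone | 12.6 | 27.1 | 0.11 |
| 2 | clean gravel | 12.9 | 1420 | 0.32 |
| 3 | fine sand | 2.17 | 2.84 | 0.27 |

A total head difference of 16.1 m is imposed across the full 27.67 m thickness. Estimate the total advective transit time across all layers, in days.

0.469

With flow normal to the layers, continuity requires the same specific discharge q through every layer.
Σ(b_i/K_i) = 12.6/27.1 + 12.9/1420 + 2.17/2.84 = 1.238 d.
q = Δh / Σ(b_i/K_i) = 16.1 / 1.238 = 13.00 m/day.
In each layer the seepage velocity is v_i = q/n_i, so the layer transit time is t_i = b_i·n_i / q:
  layer 1 (karst limestone): t_1 = 12.6 × 0.11 / 13.00 = 0.1066 d
  layer 2 (clean gravel): t_2 = 12.9 × 0.32 / 13.00 = 0.3174 d
  layer 3 (fine sand): t_3 = 2.17 × 0.27 / 13.00 = 0.04506 d
Total t = Σ t_i = 0.4691 days.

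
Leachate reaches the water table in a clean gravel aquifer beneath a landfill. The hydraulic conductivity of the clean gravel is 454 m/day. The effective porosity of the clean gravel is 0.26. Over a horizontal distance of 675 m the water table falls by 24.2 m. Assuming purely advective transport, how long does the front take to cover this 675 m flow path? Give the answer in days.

10.8

Hydraulic gradient i = Δh / L = 24.2 / 675 = 0.03585.
Darcy flux q = K · i = 454.0 × 0.03585 = 16.28 m/day.
Seepage velocity v = q / n_e = 16.28 / 0.26 = 62.60 m/day.
Travel time t = L / v = 675 / 62.60 = 10.78 days.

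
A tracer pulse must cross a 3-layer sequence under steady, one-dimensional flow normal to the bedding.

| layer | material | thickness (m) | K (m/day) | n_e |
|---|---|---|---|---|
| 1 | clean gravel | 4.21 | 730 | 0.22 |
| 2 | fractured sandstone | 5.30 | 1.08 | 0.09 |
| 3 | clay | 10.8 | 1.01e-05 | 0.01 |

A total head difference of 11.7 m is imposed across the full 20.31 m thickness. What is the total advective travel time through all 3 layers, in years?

With flow normal to the layers, continuity requires the same specific discharge q through every layer.
Σ(b_i/K_i) = 4.21/730 + 5.30/1.08 + 10.8/1.01e-05 = 1.069e+06 d.
q = Δh / Σ(b_i/K_i) = 11.7 / 1.069e+06 = 1.094e-05 m/day.
In each layer the seepage velocity is v_i = q/n_i, so the layer transit time is t_i = b_i·n_i / q:
  layer 1 (clean gravel): t_1 = 4.21 × 0.22 / 1.094e-05 = 84649 d
  layer 2 (fractured sandstone): t_2 = 5.30 × 0.09 / 1.094e-05 = 43595 d
  layer 3 (clay): t_3 = 10.8 × 0.01 / 1.094e-05 = 9871 d
Total t = Σ t_i = 1.381e+05 days = 378.1 years.

378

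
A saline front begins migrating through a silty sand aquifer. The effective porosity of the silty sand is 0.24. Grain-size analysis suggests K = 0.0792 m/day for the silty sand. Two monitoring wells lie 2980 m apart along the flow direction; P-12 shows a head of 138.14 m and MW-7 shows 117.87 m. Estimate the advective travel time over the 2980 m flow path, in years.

Hydraulic gradient i = (138.14 − 117.87) / 2980 = 20.27 / 2980 = 0.006802.
Darcy flux q = K · i = 0.07920 × 0.006802 = 0.0005387 m/day.
Seepage velocity v = q / n_e = 0.0005387 / 0.24 = 0.002245 m/day.
Travel time t = L / v = 2980 / 0.002245 = 1.328e+06 days = 3635 years.

3630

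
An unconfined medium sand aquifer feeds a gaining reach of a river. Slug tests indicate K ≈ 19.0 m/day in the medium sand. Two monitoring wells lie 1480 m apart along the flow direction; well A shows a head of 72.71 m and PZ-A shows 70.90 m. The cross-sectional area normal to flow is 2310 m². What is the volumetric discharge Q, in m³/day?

Hydraulic gradient i = (72.71 − 70.90) / 1480 = 1.81 / 1480 = 0.001223.
Darcy's law: Q = K · A · i = 19.00 × 2310 × 0.001223 = 53.68 m³/day.

53.7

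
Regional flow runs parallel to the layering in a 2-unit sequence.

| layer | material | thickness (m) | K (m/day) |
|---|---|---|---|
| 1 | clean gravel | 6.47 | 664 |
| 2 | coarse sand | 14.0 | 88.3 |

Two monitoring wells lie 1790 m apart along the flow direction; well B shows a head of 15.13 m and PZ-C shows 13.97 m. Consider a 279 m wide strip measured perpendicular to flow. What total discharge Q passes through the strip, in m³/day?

1000

Flow is parallel to layering, so each bed carries its own Darcy discharge and the transmissivities add.
Σ(K_i·b_i) = 664×6.47 + 88.3×14.0 = 5532 m²/day.
Hydraulic gradient i = (15.13 − 13.97) / 1790 = 1.16 / 1790 = 0.0006480.
Q = Σ(K_i·b_i) · W · i = 5532 × 279 × 0.0006480 = 1000 m³/day.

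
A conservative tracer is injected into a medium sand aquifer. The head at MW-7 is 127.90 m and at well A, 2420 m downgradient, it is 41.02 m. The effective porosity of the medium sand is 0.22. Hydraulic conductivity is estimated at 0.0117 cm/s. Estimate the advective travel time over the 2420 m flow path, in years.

Convert K: 0.0117 cm/s × 864 = 10.11 m/day.
Hydraulic gradient i = (127.90 − 41.02) / 2420 = 86.88 / 2420 = 0.03590.
Darcy flux q = K · i = 10.11 × 0.03590 = 0.3629 m/day.
Seepage velocity v = q / n_e = 0.3629 / 0.22 = 1.650 m/day.
Travel time t = L / v = 2420 / 1.650 = 1467 days = 4.016 years.

4.02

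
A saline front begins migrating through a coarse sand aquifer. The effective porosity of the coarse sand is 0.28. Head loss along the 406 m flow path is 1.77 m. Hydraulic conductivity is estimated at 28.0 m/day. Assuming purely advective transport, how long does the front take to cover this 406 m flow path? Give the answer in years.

Hydraulic gradient i = Δh / L = 1.77 / 406 = 0.004360.
Darcy flux q = K · i = 28.00 × 0.004360 = 0.1221 m/day.
Seepage velocity v = q / n_e = 0.1221 / 0.28 = 0.4360 m/day.
Travel time t = L / v = 406 / 0.4360 = 931.3 days = 2.550 years.

2.55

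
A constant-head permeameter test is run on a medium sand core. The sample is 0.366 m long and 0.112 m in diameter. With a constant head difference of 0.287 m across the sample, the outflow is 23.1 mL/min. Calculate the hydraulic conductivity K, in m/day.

Cross-sectional area A = π·(d/2)² = π × (0.112/2)² = 0.009852 m².
Convert discharge: 23.1 mL/min = 3.850e-07 m³/s.
Darcy's law rearranged: K = Q·L / (A·Δh) = 3.850e-07 × 0.366 / (0.009852 × 0.287) = 4.983e-05 m/s = 4.306 m/day.

4.31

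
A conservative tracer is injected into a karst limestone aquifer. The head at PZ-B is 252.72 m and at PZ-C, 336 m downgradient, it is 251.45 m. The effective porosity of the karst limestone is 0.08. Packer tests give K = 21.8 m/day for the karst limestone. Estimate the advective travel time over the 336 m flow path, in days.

326

Hydraulic gradient i = (252.72 − 251.45) / 336 = 1.27 / 336 = 0.003780.
Darcy flux q = K · i = 21.80 × 0.003780 = 0.08240 m/day.
Seepage velocity v = q / n_e = 0.08240 / 0.08 = 1.030 m/day.
Travel time t = L / v = 336 / 1.030 = 326.2 days.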